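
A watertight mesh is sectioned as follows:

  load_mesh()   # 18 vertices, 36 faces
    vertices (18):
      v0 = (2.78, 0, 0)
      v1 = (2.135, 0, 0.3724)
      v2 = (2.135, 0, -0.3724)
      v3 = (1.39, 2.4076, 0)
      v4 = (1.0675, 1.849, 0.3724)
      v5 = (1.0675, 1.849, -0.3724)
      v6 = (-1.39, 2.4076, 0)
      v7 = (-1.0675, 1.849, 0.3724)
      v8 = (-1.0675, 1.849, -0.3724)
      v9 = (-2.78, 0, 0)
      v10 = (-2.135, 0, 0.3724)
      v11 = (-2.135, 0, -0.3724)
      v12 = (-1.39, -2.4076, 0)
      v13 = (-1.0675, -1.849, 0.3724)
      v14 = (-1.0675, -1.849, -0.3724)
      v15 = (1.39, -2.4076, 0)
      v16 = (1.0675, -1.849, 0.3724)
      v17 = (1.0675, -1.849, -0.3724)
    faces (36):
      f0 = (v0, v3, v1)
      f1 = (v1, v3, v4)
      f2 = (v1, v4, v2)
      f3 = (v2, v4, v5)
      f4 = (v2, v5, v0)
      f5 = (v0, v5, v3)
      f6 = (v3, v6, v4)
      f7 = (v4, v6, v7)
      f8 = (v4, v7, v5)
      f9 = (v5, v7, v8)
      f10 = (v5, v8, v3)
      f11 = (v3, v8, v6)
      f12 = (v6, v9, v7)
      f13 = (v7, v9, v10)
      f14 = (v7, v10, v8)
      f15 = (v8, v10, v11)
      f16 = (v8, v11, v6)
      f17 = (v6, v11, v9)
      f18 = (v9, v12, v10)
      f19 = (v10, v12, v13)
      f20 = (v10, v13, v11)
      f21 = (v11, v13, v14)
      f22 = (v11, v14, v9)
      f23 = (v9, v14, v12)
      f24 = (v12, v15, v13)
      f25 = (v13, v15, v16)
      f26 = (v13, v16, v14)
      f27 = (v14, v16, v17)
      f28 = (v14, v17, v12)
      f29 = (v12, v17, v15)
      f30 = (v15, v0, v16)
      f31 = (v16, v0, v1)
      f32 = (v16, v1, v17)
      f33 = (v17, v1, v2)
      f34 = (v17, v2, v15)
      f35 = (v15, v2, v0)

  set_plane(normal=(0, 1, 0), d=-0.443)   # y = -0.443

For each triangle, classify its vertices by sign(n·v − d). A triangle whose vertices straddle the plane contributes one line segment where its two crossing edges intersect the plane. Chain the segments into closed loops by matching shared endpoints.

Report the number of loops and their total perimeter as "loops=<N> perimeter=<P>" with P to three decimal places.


Straddling triangles (12 of 36):
  (v9,v12,v10) [+-+] → (-2.52424, -0.443, 0)–(-1.99792, -0.443, 0.303878)  len=0.6077
  (v10,v12,v13) [+--] → (-1.99792, -0.443, 0.303878)–(-1.87924, -0.443, 0.3724)  len=0.1370
  (v10,v13,v11) [+-+] → (-1.87924, -0.443, 0.3724)–(-1.87924, -0.443, -0.193954)  len=0.5664
  (v11,v13,v14) [+--] → (-1.87924, -0.443, -0.193954)–(-1.87924, -0.443, -0.3724)  len=0.1784
  (v11,v14,v9) [+-+] → (-1.87924, -0.443, -0.3724)–(-2.3697, -0.443, -0.0892229)  len=0.5663
  (v9,v14,v12) [+--] → (-2.3697, -0.443, -0.0892229)–(-2.52424, -0.443, 0)  len=0.1784
  (v15,v0,v16) [-+-] → (2.52424, -0.443, 0)–(2.3697, -0.443, 0.0892229)  len=0.1784
  (v16,v0,v1) [-++] → (2.3697, -0.443, 0.0892229)–(1.87924, -0.443, 0.3724)  len=0.5663
  (v16,v1,v17) [-+-] → (1.87924, -0.443, 0.3724)–(1.87924, -0.443, 0.193954)  len=0.1784
  (v17,v1,v2) [-++] → (1.87924, -0.443, 0.193954)–(1.87924, -0.443, -0.3724)  len=0.5664
  (v17,v2,v15) [-+-] → (1.87924, -0.443, -0.3724)–(1.99792, -0.443, -0.303878)  len=0.1370
  (v15,v2,v0) [-++] → (1.99792, -0.443, -0.303878)–(2.52424, -0.443, 0)  len=0.6077

Chained into 2 loop(s):
  loop 1: 6 segments, perimeter = 2.2344
  loop 2: 6 segments, perimeter = 2.2344
Total perimeter = 4.469

loops=2 perimeter=4.469


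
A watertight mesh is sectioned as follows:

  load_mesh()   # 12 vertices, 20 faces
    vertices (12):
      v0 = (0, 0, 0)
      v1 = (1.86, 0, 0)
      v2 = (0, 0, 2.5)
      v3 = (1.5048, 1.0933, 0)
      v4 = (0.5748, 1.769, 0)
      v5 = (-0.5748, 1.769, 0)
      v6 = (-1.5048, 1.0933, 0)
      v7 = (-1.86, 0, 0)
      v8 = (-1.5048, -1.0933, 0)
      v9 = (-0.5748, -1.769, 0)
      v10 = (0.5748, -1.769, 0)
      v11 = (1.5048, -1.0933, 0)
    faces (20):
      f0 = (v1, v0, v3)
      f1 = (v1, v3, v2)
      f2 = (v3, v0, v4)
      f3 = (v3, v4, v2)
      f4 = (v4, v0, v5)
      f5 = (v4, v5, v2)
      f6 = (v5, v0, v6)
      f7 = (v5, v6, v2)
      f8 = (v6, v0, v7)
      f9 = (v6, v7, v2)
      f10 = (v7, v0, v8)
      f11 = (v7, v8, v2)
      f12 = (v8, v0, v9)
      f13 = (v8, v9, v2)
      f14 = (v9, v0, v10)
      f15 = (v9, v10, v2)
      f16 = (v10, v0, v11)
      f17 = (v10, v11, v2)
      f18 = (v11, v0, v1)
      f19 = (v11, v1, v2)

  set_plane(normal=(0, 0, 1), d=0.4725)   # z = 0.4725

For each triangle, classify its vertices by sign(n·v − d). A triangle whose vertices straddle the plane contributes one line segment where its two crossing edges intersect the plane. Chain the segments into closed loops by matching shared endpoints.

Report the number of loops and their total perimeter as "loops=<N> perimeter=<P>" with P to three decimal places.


loops=1 perimeter=9.323

Straddling triangles (10 of 20):
  (v1,v3,v2) [--+] → (1.22039, 0.886666, 0.4725)–(1.50846, 0, 0.4725)  len=0.9323
  (v3,v4,v2) [--+] → (0.466163, 1.43466, 0.4725)–(1.22039, 0.886666, 0.4725)  len=0.9323
  (v4,v5,v2) [--+] → (-0.466163, 1.43466, 0.4725)–(0.466163, 1.43466, 0.4725)  len=0.9323
  (v5,v6,v2) [--+] → (-1.22039, 0.886666, 0.4725)–(-0.466163, 1.43466, 0.4725)  len=0.9323
  (v6,v7,v2) [--+] → (-1.50846, 0, 0.4725)–(-1.22039, 0.886666, 0.4725)  len=0.9323
  (v7,v8,v2) [--+] → (-1.22039, -0.886666, 0.4725)–(-1.50846, 0, 0.4725)  len=0.9323
  (v8,v9,v2) [--+] → (-0.466163, -1.43466, 0.4725)–(-1.22039, -0.886666, 0.4725)  len=0.9323
  (v9,v10,v2) [--+] → (0.466163, -1.43466, 0.4725)–(-0.466163, -1.43466, 0.4725)  len=0.9323
  (v10,v11,v2) [--+] → (1.22039, -0.886666, 0.4725)–(0.466163, -1.43466, 0.4725)  len=0.9323
  (v11,v1,v2) [--+] → (1.50846, 0, 0.4725)–(1.22039, -0.886666, 0.4725)  len=0.9323

Chained into 1 loop(s):
  loop 1: 10 segments, perimeter = 9.3229
Total perimeter = 9.323


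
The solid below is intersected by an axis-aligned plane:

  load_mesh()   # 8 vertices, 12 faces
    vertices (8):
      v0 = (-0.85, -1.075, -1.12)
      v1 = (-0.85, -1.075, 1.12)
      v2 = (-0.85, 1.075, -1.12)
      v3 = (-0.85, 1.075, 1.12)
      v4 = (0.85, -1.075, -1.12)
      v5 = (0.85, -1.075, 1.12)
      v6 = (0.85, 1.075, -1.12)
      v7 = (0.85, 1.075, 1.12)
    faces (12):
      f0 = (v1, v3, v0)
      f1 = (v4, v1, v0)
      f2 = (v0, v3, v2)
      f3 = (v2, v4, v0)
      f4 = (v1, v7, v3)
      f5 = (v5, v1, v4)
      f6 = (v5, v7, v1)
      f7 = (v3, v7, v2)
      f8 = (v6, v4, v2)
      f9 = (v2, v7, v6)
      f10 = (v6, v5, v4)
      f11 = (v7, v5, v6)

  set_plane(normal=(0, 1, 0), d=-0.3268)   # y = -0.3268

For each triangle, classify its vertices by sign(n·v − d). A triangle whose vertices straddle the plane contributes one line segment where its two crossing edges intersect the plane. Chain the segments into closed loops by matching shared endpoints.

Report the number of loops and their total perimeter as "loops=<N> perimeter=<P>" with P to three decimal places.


Straddling triangles (8 of 12):
  (v1,v3,v0) [-+-] → (-0.85, -0.3268, 1.12)–(-0.85, -0.3268, -0.34048)  len=1.4605
  (v0,v3,v2) [-++] → (-0.85, -0.3268, -0.34048)–(-0.85, -0.3268, -1.12)  len=0.7795
  (v2,v4,v0) [+--] → (0.2584, -0.3268, -1.12)–(-0.85, -0.3268, -1.12)  len=1.1084
  (v1,v7,v3) [-++] → (-0.2584, -0.3268, 1.12)–(-0.85, -0.3268, 1.12)  len=0.5916
  (v5,v7,v1) [-+-] → (0.85, -0.3268, 1.12)–(-0.2584, -0.3268, 1.12)  len=1.1084
  (v6,v4,v2) [+-+] → (0.85, -0.3268, -1.12)–(0.2584, -0.3268, -1.12)  len=0.5916
  (v6,v5,v4) [+--] → (0.85, -0.3268, 0.34048)–(0.85, -0.3268, -1.12)  len=1.4605
  (v7,v5,v6) [+-+] → (0.85, -0.3268, 1.12)–(0.85, -0.3268, 0.34048)  len=0.7795

Chained into 1 loop(s):
  loop 1: 8 segments, perimeter = 7.8800
Total perimeter = 7.880

loops=1 perimeter=7.880


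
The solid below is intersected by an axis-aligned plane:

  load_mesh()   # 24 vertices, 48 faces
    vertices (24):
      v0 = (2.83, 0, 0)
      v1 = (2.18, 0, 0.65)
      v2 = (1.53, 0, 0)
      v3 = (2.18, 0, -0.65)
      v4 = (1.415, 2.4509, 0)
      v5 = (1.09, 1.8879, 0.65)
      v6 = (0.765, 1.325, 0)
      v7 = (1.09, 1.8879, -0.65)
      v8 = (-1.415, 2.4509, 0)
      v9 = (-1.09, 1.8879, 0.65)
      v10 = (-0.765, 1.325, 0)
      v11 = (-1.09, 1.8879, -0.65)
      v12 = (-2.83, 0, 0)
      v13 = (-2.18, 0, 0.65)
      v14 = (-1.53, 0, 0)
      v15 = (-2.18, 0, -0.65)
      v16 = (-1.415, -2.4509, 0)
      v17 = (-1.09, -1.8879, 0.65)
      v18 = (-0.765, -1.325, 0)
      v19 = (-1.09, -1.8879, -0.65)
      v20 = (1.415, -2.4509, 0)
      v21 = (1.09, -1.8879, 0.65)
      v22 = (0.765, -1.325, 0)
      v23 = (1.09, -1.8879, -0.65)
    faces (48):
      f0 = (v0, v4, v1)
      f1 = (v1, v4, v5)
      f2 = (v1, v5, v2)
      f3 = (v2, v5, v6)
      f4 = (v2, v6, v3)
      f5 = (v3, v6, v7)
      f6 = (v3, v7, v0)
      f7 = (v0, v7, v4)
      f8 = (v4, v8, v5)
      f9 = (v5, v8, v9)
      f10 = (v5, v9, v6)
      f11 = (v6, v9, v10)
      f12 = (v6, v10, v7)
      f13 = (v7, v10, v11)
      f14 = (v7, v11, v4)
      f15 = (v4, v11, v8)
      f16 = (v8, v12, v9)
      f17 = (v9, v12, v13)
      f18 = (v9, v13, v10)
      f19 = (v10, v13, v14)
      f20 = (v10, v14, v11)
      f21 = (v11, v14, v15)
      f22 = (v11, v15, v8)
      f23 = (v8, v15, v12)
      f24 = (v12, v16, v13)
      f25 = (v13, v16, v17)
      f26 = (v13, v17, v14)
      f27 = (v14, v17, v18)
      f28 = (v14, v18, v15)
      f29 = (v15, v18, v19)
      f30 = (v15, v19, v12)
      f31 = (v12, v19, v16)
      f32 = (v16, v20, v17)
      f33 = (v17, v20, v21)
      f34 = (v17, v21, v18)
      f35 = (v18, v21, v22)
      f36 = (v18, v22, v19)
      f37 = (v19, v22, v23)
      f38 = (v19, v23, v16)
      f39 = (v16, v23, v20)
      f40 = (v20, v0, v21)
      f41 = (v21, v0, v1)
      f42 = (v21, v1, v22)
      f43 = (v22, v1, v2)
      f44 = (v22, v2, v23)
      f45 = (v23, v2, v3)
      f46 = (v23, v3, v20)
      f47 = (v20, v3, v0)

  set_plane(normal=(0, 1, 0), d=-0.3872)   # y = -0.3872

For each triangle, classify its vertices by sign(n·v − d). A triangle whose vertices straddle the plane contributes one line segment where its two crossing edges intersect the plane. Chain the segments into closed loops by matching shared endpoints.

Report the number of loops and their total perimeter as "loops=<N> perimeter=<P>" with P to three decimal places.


loops=2 perimeter=7.354

Straddling triangles (16 of 48):
  (v12,v16,v13) [+-+] → (-2.60645, -0.3872, 0)–(-2.05914, -0.3872, 0.547311)  len=0.7740
  (v13,v16,v17) [+--] → (-2.05914, -0.3872, 0.547311)–(-1.95645, -0.3872, 0.65)  len=0.1452
  (v13,v17,v14) [+-+] → (-1.95645, -0.3872, 0.65)–(-1.43976, -0.3872, 0.133312)  len=0.7307
  (v14,v17,v18) [+--] → (-1.43976, -0.3872, 0.133312)–(-1.30645, -0.3872, 0)  len=0.1885
  (v14,v18,v15) [+-+] → (-1.30645, -0.3872, 0)–(-1.7665, -0.3872, -0.460053)  len=0.6506
  (v15,v18,v19) [+--] → (-1.7665, -0.3872, -0.460053)–(-1.95645, -0.3872, -0.65)  len=0.2686
  (v15,v19,v12) [+-+] → (-1.95645, -0.3872, -0.65)–(-2.47313, -0.3872, -0.133312)  len=0.7307
  (v12,v19,v16) [+--] → (-2.47313, -0.3872, -0.133312)–(-2.60645, -0.3872, 0)  len=0.1885
  (v20,v0,v21) [-+-] → (2.60645, -0.3872, 0)–(2.47313, -0.3872, 0.133312)  len=0.1885
  (v21,v0,v1) [-++] → (2.47313, -0.3872, 0.133312)–(1.95645, -0.3872, 0.65)  len=0.7307
  (v21,v1,v22) [-+-] → (1.95645, -0.3872, 0.65)–(1.7665, -0.3872, 0.460053)  len=0.2686
  (v22,v1,v2) [-++] → (1.7665, -0.3872, 0.460053)–(1.30645, -0.3872, 0)  len=0.6506
  (v22,v2,v23) [-+-] → (1.30645, -0.3872, 0)–(1.43976, -0.3872, -0.133312)  len=0.1885
  (v23,v2,v3) [-++] → (1.43976, -0.3872, -0.133312)–(1.95645, -0.3872, -0.65)  len=0.7307
  (v23,v3,v20) [-+-] → (1.95645, -0.3872, -0.65)–(2.05914, -0.3872, -0.547311)  len=0.1452
  (v20,v3,v0) [-++] → (2.05914, -0.3872, -0.547311)–(2.60645, -0.3872, 0)  len=0.7740

Chained into 2 loop(s):
  loop 1: 8 segments, perimeter = 3.6770
  loop 2: 8 segments, perimeter = 3.6770
Total perimeter = 7.354


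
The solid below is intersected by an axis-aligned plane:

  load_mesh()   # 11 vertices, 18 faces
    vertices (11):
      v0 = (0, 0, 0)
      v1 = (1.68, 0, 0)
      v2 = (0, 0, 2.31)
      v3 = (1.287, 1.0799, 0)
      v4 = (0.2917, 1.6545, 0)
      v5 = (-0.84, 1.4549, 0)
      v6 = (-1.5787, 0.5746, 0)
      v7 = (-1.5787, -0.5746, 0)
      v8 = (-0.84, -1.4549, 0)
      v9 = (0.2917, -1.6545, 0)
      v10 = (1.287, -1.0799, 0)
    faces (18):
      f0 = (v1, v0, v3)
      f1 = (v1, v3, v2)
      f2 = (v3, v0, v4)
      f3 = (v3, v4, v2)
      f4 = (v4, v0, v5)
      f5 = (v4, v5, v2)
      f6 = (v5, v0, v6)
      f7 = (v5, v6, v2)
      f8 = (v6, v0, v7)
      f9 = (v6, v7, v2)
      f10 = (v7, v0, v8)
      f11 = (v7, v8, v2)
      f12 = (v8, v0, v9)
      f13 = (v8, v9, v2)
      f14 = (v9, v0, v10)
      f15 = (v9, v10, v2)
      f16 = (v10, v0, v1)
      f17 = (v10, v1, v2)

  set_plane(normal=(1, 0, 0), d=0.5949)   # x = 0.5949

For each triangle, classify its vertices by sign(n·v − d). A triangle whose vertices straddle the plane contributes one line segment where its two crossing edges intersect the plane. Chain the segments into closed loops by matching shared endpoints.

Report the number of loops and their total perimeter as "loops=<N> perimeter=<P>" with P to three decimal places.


Straddling triangles (8 of 18):
  (v1,v0,v3) [+-+] → (0.5949, 0, 0)–(0.5949, 0.499171, 0)  len=0.4992
  (v1,v3,v2) [++-] → (0.5949, 0.499171, 1.24223)–(0.5949, 0, 1.49201)  len=0.5582
  (v3,v0,v4) [+--] → (0.5949, 0.499171, 0)–(0.5949, 1.47946, 0)  len=0.9803
  (v3,v4,v2) [+--] → (0.5949, 1.47946, 0)–(0.5949, 0.499171, 1.24223)  len=1.5824
  (v9,v0,v10) [--+] → (0.5949, -0.499171, 0)–(0.5949, -1.47946, 0)  len=0.9803
  (v9,v10,v2) [-+-] → (0.5949, -1.47946, 0)–(0.5949, -0.499171, 1.24223)  len=1.5824
  (v10,v0,v1) [+-+] → (0.5949, -0.499171, 0)–(0.5949, 0, 0)  len=0.4992
  (v10,v1,v2) [++-] → (0.5949, 0, 1.49201)–(0.5949, -0.499171, 1.24223)  len=0.5582

Chained into 1 loop(s):
  loop 1: 8 segments, perimeter = 7.2401
Total perimeter = 7.240

loops=1 perimeter=7.240


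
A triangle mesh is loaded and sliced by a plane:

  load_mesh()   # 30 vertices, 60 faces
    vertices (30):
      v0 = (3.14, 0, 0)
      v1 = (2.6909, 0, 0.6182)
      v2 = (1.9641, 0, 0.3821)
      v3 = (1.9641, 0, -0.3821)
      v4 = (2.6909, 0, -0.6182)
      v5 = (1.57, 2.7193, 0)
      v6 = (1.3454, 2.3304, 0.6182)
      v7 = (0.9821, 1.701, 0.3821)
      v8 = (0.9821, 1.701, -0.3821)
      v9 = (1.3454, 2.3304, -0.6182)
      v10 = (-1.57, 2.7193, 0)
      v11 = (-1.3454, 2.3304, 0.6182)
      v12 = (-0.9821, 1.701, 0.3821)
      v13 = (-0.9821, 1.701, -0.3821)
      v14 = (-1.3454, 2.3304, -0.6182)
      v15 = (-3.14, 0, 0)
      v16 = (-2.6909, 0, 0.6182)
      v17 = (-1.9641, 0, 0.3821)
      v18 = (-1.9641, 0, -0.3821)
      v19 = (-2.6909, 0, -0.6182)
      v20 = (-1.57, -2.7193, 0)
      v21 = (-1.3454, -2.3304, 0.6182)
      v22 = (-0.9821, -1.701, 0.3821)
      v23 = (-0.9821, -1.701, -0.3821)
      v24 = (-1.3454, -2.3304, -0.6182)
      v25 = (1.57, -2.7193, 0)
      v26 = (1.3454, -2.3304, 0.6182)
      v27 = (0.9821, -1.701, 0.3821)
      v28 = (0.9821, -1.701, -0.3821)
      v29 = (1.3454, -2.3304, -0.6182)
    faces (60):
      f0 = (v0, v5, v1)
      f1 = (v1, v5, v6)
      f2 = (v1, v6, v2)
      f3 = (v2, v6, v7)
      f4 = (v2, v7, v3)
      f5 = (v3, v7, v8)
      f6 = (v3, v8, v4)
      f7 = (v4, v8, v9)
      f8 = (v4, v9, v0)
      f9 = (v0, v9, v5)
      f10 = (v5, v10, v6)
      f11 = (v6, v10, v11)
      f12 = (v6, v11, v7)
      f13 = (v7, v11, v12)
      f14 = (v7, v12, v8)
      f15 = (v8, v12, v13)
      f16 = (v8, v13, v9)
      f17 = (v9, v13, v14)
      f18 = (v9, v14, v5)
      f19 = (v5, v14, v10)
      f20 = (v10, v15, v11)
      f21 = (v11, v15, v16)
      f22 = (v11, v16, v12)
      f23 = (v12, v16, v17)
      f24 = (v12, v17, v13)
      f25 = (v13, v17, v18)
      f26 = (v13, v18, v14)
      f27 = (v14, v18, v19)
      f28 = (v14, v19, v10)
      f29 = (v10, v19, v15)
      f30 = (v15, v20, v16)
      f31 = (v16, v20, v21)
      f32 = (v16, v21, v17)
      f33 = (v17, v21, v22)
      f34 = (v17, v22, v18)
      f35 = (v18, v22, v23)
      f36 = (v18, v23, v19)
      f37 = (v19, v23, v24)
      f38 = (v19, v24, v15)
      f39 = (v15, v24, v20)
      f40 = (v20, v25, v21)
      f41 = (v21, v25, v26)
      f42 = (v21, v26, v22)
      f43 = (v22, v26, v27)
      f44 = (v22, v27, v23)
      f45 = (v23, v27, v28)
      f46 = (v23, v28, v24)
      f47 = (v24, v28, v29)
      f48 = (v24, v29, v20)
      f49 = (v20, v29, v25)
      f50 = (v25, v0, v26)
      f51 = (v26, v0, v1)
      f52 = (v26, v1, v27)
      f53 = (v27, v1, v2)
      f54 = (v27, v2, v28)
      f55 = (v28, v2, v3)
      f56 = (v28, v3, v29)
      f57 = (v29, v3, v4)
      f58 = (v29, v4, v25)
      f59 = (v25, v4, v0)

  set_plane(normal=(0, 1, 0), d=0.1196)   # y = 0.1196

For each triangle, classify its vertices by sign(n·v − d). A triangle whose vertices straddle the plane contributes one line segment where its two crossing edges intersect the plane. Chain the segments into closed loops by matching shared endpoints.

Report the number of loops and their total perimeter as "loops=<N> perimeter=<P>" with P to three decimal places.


loops=2 perimeter=7.642

Straddling triangles (20 of 60):
  (v0,v5,v1) [-+-] → (3.07095, 0.1196, 0)–(2.6416, 0.1196, 0.59101)  len=0.7305
  (v1,v5,v6) [-++] → (2.6416, 0.1196, 0.59101)–(2.62185, 0.1196, 0.6182)  len=0.0336
  (v1,v6,v2) [-+-] → (2.62185, 0.1196, 0.6182)–(1.93235, 0.1196, 0.394217)  len=0.7250
  (v2,v6,v7) [-++] → (1.93235, 0.1196, 0.394217)–(1.89505, 0.1196, 0.3821)  len=0.0392
  (v2,v7,v3) [-+-] → (1.89505, 0.1196, 0.3821)–(1.89505, 0.1196, -0.328368)  len=0.7105
  (v3,v7,v8) [-++] → (1.89505, 0.1196, -0.328368)–(1.89505, 0.1196, -0.3821)  len=0.0537
  (v3,v8,v4) [-+-] → (1.89505, 0.1196, -0.3821)–(2.57075, 0.1196, -0.601599)  len=0.7105
  (v4,v8,v9) [-++] → (2.57075, 0.1196, -0.601599)–(2.62185, 0.1196, -0.6182)  len=0.0537
  (v4,v9,v0) [-+-] → (2.62185, 0.1196, -0.6182)–(3.0479, 0.1196, -0.0317271)  len=0.7249
  (v0,v9,v5) [-++] → (3.0479, 0.1196, -0.0317271)–(3.07095, 0.1196, 0)  len=0.0392
  (v10,v15,v11) [+-+] → (-3.07095, 0.1196, 0)–(-3.0479, 0.1196, 0.0317271)  len=0.0392
  (v11,v15,v16) [+--] → (-3.0479, 0.1196, 0.0317271)–(-2.62185, 0.1196, 0.6182)  len=0.7249
  (v11,v16,v12) [+-+] → (-2.62185, 0.1196, 0.6182)–(-2.57075, 0.1196, 0.601599)  len=0.0537
  (v12,v16,v17) [+--] → (-2.57075, 0.1196, 0.601599)–(-1.89505, 0.1196, 0.3821)  len=0.7105
  (v12,v17,v13) [+-+] → (-1.89505, 0.1196, 0.3821)–(-1.89505, 0.1196, 0.328368)  len=0.0537
  (v13,v17,v18) [+--] → (-1.89505, 0.1196, 0.328368)–(-1.89505, 0.1196, -0.3821)  len=0.7105
  (v13,v18,v14) [+-+] → (-1.89505, 0.1196, -0.3821)–(-1.93235, 0.1196, -0.394217)  len=0.0392
  (v14,v18,v19) [+--] → (-1.93235, 0.1196, -0.394217)–(-2.62185, 0.1196, -0.6182)  len=0.7250
  (v14,v19,v10) [+-+] → (-2.62185, 0.1196, -0.6182)–(-2.6416, 0.1196, -0.59101)  len=0.0336
  (v10,v19,v15) [+--] → (-2.6416, 0.1196, -0.59101)–(-3.07095, 0.1196, 0)  len=0.7305

Chained into 2 loop(s):
  loop 1: 10 segments, perimeter = 3.8208
  loop 2: 10 segments, perimeter = 3.8208
Total perimeter = 7.642


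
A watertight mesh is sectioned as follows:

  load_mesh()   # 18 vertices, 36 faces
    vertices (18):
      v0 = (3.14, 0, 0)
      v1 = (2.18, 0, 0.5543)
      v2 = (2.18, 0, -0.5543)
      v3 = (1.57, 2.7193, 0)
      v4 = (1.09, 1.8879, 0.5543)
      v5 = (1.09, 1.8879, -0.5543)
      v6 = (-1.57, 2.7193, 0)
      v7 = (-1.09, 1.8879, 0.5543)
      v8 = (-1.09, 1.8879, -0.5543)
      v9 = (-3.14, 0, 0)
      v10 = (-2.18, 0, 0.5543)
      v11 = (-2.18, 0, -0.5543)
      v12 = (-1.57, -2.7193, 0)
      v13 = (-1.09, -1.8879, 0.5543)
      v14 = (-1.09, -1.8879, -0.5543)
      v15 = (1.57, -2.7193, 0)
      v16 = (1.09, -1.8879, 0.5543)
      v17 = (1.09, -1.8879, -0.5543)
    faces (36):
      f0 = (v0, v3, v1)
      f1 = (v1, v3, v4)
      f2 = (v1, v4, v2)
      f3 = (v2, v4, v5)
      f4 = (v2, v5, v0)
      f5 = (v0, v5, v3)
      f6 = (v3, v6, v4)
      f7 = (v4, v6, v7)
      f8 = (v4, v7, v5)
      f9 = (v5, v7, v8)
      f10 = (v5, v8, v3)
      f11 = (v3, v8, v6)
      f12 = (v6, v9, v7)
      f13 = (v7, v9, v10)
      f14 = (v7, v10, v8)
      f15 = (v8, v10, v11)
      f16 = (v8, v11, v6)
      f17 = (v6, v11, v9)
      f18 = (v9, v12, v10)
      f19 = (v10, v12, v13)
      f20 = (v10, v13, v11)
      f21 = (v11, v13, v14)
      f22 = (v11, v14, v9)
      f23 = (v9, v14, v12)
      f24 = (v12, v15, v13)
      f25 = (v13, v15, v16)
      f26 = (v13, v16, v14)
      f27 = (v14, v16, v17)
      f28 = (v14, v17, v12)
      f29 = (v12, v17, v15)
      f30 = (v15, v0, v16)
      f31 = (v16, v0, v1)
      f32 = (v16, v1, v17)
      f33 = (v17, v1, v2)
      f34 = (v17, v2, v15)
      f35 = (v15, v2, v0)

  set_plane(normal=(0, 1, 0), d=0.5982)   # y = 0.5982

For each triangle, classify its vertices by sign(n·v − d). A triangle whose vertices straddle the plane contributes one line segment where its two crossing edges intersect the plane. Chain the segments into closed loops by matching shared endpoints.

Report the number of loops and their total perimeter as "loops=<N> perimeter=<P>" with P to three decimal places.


Straddling triangles (12 of 36):
  (v0,v3,v1) [-+-] → (2.79463, 0.5982, 0)–(2.04581, 0.5982, 0.432363)  len=0.8647
  (v1,v3,v4) [-++] → (2.04581, 0.5982, 0.432363)–(1.83462, 0.5982, 0.5543)  len=0.2439
  (v1,v4,v2) [-+-] → (1.83462, 0.5982, 0.5543)–(1.83462, 0.5982, -0.203029)  len=0.7573
  (v2,v4,v5) [-++] → (1.83462, 0.5982, -0.203029)–(1.83462, 0.5982, -0.5543)  len=0.3513
  (v2,v5,v0) [-+-] → (1.83462, 0.5982, -0.5543)–(2.49044, 0.5982, -0.175635)  len=0.7573
  (v0,v5,v3) [-++] → (2.49044, 0.5982, -0.175635)–(2.79463, 0.5982, 0)  len=0.3513
  (v6,v9,v7) [+-+] → (-2.79463, 0.5982, 0)–(-2.49044, 0.5982, 0.175635)  len=0.3513
  (v7,v9,v10) [+--] → (-2.49044, 0.5982, 0.175635)–(-1.83462, 0.5982, 0.5543)  len=0.7573
  (v7,v10,v8) [+-+] → (-1.83462, 0.5982, 0.5543)–(-1.83462, 0.5982, 0.203029)  len=0.3513
  (v8,v10,v11) [+--] → (-1.83462, 0.5982, 0.203029)–(-1.83462, 0.5982, -0.5543)  len=0.7573
  (v8,v11,v6) [+-+] → (-1.83462, 0.5982, -0.5543)–(-2.04581, 0.5982, -0.432363)  len=0.2439
  (v6,v11,v9) [+--] → (-2.04581, 0.5982, -0.432363)–(-2.79463, 0.5982, 0)  len=0.8647

Chained into 2 loop(s):
  loop 1: 6 segments, perimeter = 3.3257
  loop 2: 6 segments, perimeter = 3.3257
Total perimeter = 6.651

loops=2 perimeter=6.651


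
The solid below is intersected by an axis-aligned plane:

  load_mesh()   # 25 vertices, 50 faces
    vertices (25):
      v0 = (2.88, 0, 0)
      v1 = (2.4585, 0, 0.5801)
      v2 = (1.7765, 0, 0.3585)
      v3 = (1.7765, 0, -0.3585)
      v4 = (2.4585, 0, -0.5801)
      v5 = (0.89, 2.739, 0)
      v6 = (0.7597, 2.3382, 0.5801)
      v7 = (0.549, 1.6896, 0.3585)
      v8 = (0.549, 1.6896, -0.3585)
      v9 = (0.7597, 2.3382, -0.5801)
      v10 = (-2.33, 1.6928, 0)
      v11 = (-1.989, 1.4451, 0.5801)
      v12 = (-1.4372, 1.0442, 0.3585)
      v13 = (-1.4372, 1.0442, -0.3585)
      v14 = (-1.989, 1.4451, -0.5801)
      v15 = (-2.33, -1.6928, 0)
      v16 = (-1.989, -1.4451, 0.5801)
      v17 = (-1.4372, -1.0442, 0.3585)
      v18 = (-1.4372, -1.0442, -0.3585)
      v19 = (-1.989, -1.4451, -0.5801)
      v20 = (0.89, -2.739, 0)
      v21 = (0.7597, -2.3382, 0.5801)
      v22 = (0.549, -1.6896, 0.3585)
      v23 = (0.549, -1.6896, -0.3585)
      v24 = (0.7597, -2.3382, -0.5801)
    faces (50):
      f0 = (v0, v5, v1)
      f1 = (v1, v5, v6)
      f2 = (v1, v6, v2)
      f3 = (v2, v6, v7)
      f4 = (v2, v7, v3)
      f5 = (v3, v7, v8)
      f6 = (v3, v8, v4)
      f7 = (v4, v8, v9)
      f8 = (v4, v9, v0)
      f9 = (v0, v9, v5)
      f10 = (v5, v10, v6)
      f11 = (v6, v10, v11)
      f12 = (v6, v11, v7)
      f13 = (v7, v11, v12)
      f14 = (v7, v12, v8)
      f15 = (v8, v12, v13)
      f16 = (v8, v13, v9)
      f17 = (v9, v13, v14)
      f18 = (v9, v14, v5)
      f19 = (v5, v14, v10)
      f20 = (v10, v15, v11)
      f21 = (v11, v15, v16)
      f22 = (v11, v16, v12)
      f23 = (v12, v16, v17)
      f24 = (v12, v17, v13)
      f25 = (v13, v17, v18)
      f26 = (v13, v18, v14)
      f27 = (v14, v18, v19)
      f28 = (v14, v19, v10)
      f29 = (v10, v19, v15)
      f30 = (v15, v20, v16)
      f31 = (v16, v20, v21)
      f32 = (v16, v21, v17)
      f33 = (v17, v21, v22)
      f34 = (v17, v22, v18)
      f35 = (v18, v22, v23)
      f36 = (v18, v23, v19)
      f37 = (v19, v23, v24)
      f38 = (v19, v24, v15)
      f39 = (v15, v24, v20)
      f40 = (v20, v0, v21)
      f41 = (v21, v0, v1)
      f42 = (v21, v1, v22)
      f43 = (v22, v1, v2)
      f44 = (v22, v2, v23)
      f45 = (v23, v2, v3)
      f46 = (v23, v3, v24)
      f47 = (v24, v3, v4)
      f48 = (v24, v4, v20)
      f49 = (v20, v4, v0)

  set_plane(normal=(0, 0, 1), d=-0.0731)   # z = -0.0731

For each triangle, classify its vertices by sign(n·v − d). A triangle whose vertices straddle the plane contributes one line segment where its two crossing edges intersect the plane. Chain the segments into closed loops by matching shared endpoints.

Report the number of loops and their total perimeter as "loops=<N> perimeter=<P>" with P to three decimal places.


Straddling triangles (20 of 50):
  (v2,v7,v3) [++-] → (1.2879, 0.672541, -0.0731)–(1.7765, 0, -0.0731)  len=0.8313
  (v3,v7,v8) [-+-] → (1.2879, 0.672541, -0.0731)–(0.549, 1.6896, -0.0731)  len=1.2571
  (v4,v9,v0) [--+] → (2.61282, 0.294643, -0.0731)–(2.82689, 0, -0.0731)  len=0.3642
  (v0,v9,v5) [+-+] → (2.61282, 0.294643, -0.0731)–(0.873581, 2.68849, -0.0731)  len=2.9590
  (v7,v12,v8) [++-] → (-0.241602, 1.4327, -0.0731)–(0.549, 1.6896, -0.0731)  len=0.8313
  (v8,v12,v13) [-+-] → (-0.241602, 1.4327, -0.0731)–(-1.4372, 1.0442, -0.0731)  len=1.2571
  (v9,v14,v5) [--+] → (0.527209, 2.57595, -0.0731)–(0.873581, 2.68849, -0.0731)  len=0.3642
  (v5,v14,v10) [+-+] → (0.527209, 2.57595, -0.0731)–(-2.28703, 1.66159, -0.0731)  len=2.9591
  (v12,v17,v13) [++-] → (-1.4372, 0.212918, -0.0731)–(-1.4372, 1.0442, -0.0731)  len=0.8313
  (v13,v17,v18) [-+-] → (-1.4372, 0.212918, -0.0731)–(-1.4372, -1.0442, -0.0731)  len=1.2571
  (v14,v19,v10) [--+] → (-2.28703, 1.29738, -0.0731)–(-2.28703, 1.66159, -0.0731)  len=0.3642
  (v10,v19,v15) [+-+] → (-2.28703, 1.29738, -0.0731)–(-2.28703, -1.66159, -0.0731)  len=2.9590
  (v17,v22,v18) [++-] → (-0.646598, -1.3011, -0.0731)–(-1.4372, -1.0442, -0.0731)  len=0.8313
  (v18,v22,v23) [-+-] → (-0.646598, -1.3011, -0.0731)–(0.549, -1.6896, -0.0731)  len=1.2571
  (v19,v24,v15) [--+] → (-1.94066, -1.77413, -0.0731)–(-2.28703, -1.66159, -0.0731)  len=0.3642
  (v15,v24,v20) [+-+] → (-1.94066, -1.77413, -0.0731)–(0.873581, -2.68849, -0.0731)  len=2.9591
  (v22,v2,v23) [++-] → (1.0376, -1.01706, -0.0731)–(0.549, -1.6896, -0.0731)  len=0.8313
  (v23,v2,v3) [-+-] → (1.0376, -1.01706, -0.0731)–(1.7765, 0, -0.0731)  len=1.2571
  (v24,v4,v20) [--+] → (1.08765, -2.39385, -0.0731)–(0.873581, -2.68849, -0.0731)  len=0.3642
  (v20,v4,v0) [+-+] → (1.08765, -2.39385, -0.0731)–(2.82689, 0, -0.0731)  len=2.9590

Chained into 2 loop(s):
  loop 1: 10 segments, perimeter = 10.4421
  loop 2: 10 segments, perimeter = 16.6160
Total perimeter = 27.058

loops=2 perimeter=27.058


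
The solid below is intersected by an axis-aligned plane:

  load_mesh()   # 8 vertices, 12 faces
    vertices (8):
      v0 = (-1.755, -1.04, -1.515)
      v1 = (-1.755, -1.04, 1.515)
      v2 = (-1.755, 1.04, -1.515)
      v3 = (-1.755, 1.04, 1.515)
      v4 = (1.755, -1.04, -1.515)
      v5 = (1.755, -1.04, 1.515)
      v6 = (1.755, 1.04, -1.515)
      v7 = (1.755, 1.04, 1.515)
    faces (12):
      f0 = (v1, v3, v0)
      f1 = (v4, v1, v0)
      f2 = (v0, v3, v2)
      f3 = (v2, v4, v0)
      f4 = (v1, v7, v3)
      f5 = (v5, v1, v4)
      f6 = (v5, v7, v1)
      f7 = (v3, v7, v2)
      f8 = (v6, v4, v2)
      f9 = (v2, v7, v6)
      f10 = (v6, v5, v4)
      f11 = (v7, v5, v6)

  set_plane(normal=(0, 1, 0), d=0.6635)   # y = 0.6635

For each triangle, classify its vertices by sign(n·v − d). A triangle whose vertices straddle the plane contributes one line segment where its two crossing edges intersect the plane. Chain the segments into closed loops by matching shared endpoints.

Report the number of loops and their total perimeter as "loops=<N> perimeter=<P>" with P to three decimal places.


Straddling triangles (8 of 12):
  (v1,v3,v0) [-+-] → (-1.755, 0.6635, 1.515)–(-1.755, 0.6635, 0.966541)  len=0.5485
  (v0,v3,v2) [-++] → (-1.755, 0.6635, 0.966541)–(-1.755, 0.6635, -1.515)  len=2.4815
  (v2,v4,v0) [+--] → (-1.11966, 0.6635, -1.515)–(-1.755, 0.6635, -1.515)  len=0.6353
  (v1,v7,v3) [-++] → (1.11966, 0.6635, 1.515)–(-1.755, 0.6635, 1.515)  len=2.8747
  (v5,v7,v1) [-+-] → (1.755, 0.6635, 1.515)–(1.11966, 0.6635, 1.515)  len=0.6353
  (v6,v4,v2) [+-+] → (1.755, 0.6635, -1.515)–(-1.11966, 0.6635, -1.515)  len=2.8747
  (v6,v5,v4) [+--] → (1.755, 0.6635, -0.966541)–(1.755, 0.6635, -1.515)  len=0.5485
  (v7,v5,v6) [+-+] → (1.755, 0.6635, 1.515)–(1.755, 0.6635, -0.966541)  len=2.4815

Chained into 1 loop(s):
  loop 1: 8 segments, perimeter = 13.0800
Total perimeter = 13.080

loops=1 perimeter=13.080


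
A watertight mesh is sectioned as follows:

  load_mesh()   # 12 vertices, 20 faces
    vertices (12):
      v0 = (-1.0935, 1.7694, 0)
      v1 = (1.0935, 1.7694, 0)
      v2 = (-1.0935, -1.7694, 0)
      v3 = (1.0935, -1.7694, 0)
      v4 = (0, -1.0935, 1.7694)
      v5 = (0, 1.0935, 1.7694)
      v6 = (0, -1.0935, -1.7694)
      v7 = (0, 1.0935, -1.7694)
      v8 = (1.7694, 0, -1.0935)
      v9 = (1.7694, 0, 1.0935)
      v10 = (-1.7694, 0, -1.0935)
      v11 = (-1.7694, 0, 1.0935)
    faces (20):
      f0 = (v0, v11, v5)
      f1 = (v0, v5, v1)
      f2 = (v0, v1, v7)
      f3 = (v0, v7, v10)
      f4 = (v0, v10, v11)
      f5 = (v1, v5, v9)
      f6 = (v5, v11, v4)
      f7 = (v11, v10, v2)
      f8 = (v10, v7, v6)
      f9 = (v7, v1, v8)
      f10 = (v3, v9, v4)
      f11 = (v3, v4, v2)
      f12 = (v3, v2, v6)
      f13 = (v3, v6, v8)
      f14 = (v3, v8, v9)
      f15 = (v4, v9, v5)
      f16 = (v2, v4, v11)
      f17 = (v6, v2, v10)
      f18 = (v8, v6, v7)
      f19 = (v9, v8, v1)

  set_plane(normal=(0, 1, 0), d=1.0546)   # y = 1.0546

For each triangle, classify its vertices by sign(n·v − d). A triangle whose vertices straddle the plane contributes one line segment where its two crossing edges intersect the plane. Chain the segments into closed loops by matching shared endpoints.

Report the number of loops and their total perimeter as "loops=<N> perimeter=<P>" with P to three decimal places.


Straddling triangles (10 of 20):
  (v0,v11,v5) [+-+] → (-1.36655, 1.0546, 0.441751)–(-0.0629444, 1.0546, 1.74536)  len=1.8436
  (v0,v7,v10) [++-] → (-0.0629444, 1.0546, -1.74536)–(-1.36655, 1.0546, -0.441751)  len=1.8436
  (v0,v10,v11) [+--] → (-1.36655, 1.0546, -0.441751)–(-1.36655, 1.0546, 0.441751)  len=0.8835
  (v1,v5,v9) [++-] → (0.0629444, 1.0546, 1.74536)–(1.36655, 1.0546, 0.441751)  len=1.8436
  (v5,v11,v4) [+--] → (-0.0629444, 1.0546, 1.74536)–(0, 1.0546, 1.7694)  len=0.0674
  (v10,v7,v6) [-+-] → (-0.0629444, 1.0546, -1.74536)–(0, 1.0546, -1.7694)  len=0.0674
  (v7,v1,v8) [++-] → (1.36655, 1.0546, -0.441751)–(0.0629444, 1.0546, -1.74536)  len=1.8436
  (v4,v9,v5) [--+] → (0.0629444, 1.0546, 1.74536)–(0, 1.0546, 1.7694)  len=0.0674
  (v8,v6,v7) [--+] → (0, 1.0546, -1.7694)–(0.0629444, 1.0546, -1.74536)  len=0.0674
  (v9,v8,v1) [--+] → (1.36655, 1.0546, -0.441751)–(1.36655, 1.0546, 0.441751)  len=0.8835

Chained into 1 loop(s):
  loop 1: 10 segments, perimeter = 9.4108
Total perimeter = 9.411

loops=1 perimeter=9.411


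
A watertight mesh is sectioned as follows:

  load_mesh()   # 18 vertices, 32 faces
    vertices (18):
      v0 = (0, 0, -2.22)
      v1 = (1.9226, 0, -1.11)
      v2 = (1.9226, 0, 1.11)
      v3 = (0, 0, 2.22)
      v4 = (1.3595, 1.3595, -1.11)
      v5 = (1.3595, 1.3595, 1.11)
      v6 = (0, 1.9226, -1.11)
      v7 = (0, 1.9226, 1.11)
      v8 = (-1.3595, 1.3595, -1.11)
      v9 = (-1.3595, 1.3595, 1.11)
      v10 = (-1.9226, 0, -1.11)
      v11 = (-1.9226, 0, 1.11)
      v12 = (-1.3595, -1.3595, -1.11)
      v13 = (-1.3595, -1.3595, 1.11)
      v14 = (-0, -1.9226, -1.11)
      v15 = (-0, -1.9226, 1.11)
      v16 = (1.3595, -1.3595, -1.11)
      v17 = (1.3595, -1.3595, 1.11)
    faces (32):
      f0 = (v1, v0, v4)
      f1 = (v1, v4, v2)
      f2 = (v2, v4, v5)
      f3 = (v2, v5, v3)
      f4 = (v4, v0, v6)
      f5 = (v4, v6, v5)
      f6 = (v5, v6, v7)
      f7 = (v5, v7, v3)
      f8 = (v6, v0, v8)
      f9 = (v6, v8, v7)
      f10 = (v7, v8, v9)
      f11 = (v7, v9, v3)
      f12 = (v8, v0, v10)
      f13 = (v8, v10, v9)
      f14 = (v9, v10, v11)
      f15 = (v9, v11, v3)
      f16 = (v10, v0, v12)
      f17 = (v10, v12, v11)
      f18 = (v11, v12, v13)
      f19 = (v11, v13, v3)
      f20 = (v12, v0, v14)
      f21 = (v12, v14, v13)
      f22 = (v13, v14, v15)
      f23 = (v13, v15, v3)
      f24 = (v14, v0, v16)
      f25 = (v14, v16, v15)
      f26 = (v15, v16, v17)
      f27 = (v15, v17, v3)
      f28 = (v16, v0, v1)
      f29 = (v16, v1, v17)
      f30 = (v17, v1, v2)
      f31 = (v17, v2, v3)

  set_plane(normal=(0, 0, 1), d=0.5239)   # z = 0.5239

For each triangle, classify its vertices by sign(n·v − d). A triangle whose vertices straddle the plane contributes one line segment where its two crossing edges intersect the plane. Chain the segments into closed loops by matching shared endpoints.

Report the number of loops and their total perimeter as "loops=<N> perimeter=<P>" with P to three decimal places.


loops=1 perimeter=11.772

Straddling triangles (16 of 32):
  (v1,v4,v2) [--+] → (1.77394, 0.35892, 0.5239)–(1.9226, 0, 0.5239)  len=0.3885
  (v2,v4,v5) [+-+] → (1.77394, 0.35892, 0.5239)–(1.3595, 1.3595, 0.5239)  len=1.0830
  (v4,v6,v5) [--+] → (1.00058, 1.50816, 0.5239)–(1.3595, 1.3595, 0.5239)  len=0.3885
  (v5,v6,v7) [+-+] → (1.00058, 1.50816, 0.5239)–(0, 1.9226, 0.5239)  len=1.0830
  (v6,v8,v7) [--+] → (-0.35892, 1.77394, 0.5239)–(0, 1.9226, 0.5239)  len=0.3885
  (v7,v8,v9) [+-+] → (-0.35892, 1.77394, 0.5239)–(-1.3595, 1.3595, 0.5239)  len=1.0830
  (v8,v10,v9) [--+] → (-1.50816, 1.00058, 0.5239)–(-1.3595, 1.3595, 0.5239)  len=0.3885
  (v9,v10,v11) [+-+] → (-1.50816, 1.00058, 0.5239)–(-1.9226, 0, 0.5239)  len=1.0830
  (v10,v12,v11) [--+] → (-1.77394, -0.35892, 0.5239)–(-1.9226, 0, 0.5239)  len=0.3885
  (v11,v12,v13) [+-+] → (-1.77394, -0.35892, 0.5239)–(-1.3595, -1.3595, 0.5239)  len=1.0830
  (v12,v14,v13) [--+] → (-1.00058, -1.50816, 0.5239)–(-1.3595, -1.3595, 0.5239)  len=0.3885
  (v13,v14,v15) [+-+] → (-1.00058, -1.50816, 0.5239)–(0, -1.9226, 0.5239)  len=1.0830
  (v14,v16,v15) [--+] → (0.35892, -1.77394, 0.5239)–(0, -1.9226, 0.5239)  len=0.3885
  (v15,v16,v17) [+-+] → (0.35892, -1.77394, 0.5239)–(1.3595, -1.3595, 0.5239)  len=1.0830
  (v16,v1,v17) [--+] → (1.50816, -1.00058, 0.5239)–(1.3595, -1.3595, 0.5239)  len=0.3885
  (v17,v1,v2) [+-+] → (1.50816, -1.00058, 0.5239)–(1.9226, 0, 0.5239)  len=1.0830

Chained into 1 loop(s):
  loop 1: 16 segments, perimeter = 11.7720
Total perimeter = 11.772


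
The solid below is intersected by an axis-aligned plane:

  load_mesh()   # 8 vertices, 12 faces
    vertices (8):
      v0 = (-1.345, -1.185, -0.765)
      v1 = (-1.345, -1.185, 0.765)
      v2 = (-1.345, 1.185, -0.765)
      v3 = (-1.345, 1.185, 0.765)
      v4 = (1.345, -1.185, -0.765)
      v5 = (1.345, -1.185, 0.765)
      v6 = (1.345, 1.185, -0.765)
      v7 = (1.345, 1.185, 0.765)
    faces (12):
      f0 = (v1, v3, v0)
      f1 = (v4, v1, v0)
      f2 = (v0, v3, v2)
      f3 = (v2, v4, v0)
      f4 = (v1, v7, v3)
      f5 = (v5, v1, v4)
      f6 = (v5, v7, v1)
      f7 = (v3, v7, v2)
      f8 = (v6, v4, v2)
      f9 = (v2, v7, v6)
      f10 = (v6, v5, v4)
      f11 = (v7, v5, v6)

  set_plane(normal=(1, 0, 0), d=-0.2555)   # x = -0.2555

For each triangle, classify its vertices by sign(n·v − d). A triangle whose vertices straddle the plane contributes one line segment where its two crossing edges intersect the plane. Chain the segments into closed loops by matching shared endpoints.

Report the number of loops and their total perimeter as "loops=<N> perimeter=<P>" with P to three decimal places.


Straddling triangles (8 of 12):
  (v4,v1,v0) [+--] → (-0.2555, -1.185, 0.145322)–(-0.2555, -1.185, -0.765)  len=0.9103
  (v2,v4,v0) [-+-] → (-0.2555, 0.225106, -0.765)–(-0.2555, -1.185, -0.765)  len=1.4101
  (v1,v7,v3) [-+-] → (-0.2555, -0.225106, 0.765)–(-0.2555, 1.185, 0.765)  len=1.4101
  (v5,v1,v4) [+-+] → (-0.2555, -1.185, 0.765)–(-0.2555, -1.185, 0.145322)  len=0.6197
  (v5,v7,v1) [++-] → (-0.2555, -0.225106, 0.765)–(-0.2555, -1.185, 0.765)  len=0.9599
  (v3,v7,v2) [-+-] → (-0.2555, 1.185, 0.765)–(-0.2555, 1.185, -0.145322)  len=0.9103
  (v6,v4,v2) [++-] → (-0.2555, 0.225106, -0.765)–(-0.2555, 1.185, -0.765)  len=0.9599
  (v2,v7,v6) [-++] → (-0.2555, 1.185, -0.145322)–(-0.2555, 1.185, -0.765)  len=0.6197

Chained into 1 loop(s):
  loop 1: 8 segments, perimeter = 7.8000
Total perimeter = 7.800

loops=1 perimeter=7.800


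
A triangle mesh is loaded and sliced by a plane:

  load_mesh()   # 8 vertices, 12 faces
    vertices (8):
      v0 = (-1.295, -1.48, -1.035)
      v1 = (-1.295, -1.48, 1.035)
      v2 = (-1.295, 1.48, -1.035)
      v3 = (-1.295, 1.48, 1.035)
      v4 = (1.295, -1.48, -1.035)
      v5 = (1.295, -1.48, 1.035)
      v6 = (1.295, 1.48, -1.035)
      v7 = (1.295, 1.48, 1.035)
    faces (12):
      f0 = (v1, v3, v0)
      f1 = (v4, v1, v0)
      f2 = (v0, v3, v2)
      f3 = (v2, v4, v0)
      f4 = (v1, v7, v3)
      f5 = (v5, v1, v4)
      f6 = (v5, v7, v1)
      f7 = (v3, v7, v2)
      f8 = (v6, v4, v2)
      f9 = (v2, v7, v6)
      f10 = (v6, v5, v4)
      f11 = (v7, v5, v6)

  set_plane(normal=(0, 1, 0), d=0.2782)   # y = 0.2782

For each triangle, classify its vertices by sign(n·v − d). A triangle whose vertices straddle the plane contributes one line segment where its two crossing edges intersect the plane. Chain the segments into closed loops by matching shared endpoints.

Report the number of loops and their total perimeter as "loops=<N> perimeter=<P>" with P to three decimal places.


Straddling triangles (8 of 12):
  (v1,v3,v0) [-+-] → (-1.295, 0.2782, 1.035)–(-1.295, 0.2782, 0.194552)  len=0.8404
  (v0,v3,v2) [-++] → (-1.295, 0.2782, 0.194552)–(-1.295, 0.2782, -1.035)  len=1.2296
  (v2,v4,v0) [+--] → (-0.243425, 0.2782, -1.035)–(-1.295, 0.2782, -1.035)  len=1.0516
  (v1,v7,v3) [-++] → (0.243425, 0.2782, 1.035)–(-1.295, 0.2782, 1.035)  len=1.5384
  (v5,v7,v1) [-+-] → (1.295, 0.2782, 1.035)–(0.243425, 0.2782, 1.035)  len=1.0516
  (v6,v4,v2) [+-+] → (1.295, 0.2782, -1.035)–(-0.243425, 0.2782, -1.035)  len=1.5384
  (v6,v5,v4) [+--] → (1.295, 0.2782, -0.194552)–(1.295, 0.2782, -1.035)  len=0.8404
  (v7,v5,v6) [+-+] → (1.295, 0.2782, 1.035)–(1.295, 0.2782, -0.194552)  len=1.2296

Chained into 1 loop(s):
  loop 1: 8 segments, perimeter = 9.3200
Total perimeter = 9.320

loops=1 perimeter=9.320


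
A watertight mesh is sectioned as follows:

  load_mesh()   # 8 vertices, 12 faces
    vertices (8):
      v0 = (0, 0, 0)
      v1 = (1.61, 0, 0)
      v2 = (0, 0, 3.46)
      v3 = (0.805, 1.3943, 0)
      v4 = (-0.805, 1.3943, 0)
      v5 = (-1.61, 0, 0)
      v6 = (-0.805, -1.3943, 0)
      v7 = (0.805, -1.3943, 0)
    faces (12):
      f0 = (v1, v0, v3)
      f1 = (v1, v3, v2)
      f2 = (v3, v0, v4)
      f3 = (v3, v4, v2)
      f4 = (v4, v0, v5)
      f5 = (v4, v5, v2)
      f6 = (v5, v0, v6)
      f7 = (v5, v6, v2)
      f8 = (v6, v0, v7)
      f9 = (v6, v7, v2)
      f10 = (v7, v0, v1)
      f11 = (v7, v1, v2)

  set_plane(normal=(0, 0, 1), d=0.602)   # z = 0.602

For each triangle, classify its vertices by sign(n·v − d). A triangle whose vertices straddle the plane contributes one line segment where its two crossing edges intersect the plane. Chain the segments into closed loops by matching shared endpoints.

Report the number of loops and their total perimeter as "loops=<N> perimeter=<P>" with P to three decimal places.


loops=1 perimeter=7.979

Straddling triangles (6 of 12):
  (v1,v3,v2) [--+] → (0.664939, 1.15171, 0.602)–(1.32988, 0, 0.602)  len=1.3299
  (v3,v4,v2) [--+] → (-0.664939, 1.15171, 0.602)–(0.664939, 1.15171, 0.602)  len=1.3299
  (v4,v5,v2) [--+] → (-1.32988, 0, 0.602)–(-0.664939, 1.15171, 0.602)  len=1.3299
  (v5,v6,v2) [--+] → (-0.664939, -1.15171, 0.602)–(-1.32988, 0, 0.602)  len=1.3299
  (v6,v7,v2) [--+] → (0.664939, -1.15171, 0.602)–(-0.664939, -1.15171, 0.602)  len=1.3299
  (v7,v1,v2) [--+] → (1.32988, 0, 0.602)–(0.664939, -1.15171, 0.602)  len=1.3299

Chained into 1 loop(s):
  loop 1: 6 segments, perimeter = 7.9793
Total perimeter = 7.979
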